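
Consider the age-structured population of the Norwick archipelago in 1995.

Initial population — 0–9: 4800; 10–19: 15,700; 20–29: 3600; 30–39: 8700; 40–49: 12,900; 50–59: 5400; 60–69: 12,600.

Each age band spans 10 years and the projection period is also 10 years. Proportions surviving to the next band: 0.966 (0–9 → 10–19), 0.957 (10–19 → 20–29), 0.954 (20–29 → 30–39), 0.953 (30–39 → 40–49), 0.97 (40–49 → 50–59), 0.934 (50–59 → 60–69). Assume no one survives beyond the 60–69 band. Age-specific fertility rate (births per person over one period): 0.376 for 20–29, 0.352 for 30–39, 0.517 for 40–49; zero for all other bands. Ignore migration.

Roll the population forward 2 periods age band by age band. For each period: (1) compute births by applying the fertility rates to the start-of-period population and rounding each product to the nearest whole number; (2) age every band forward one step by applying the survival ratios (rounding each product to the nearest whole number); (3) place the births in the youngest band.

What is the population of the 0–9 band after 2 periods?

11144

Period 1.
Births: 3600 * 0.376 = 1354 ; 8700 * 0.352 = 3062 ; 12900 * 0.517 = 6669 — total 11085
10–19: 4800 * 0.966 = 4637
20–29: 15700 * 0.957 = 15025
30–39: 3600 * 0.954 = 3434
40–49: 8700 * 0.953 = 8291
50–59: 12900 * 0.97 = 12513
60–69: 5400 * 0.934 = 5044
Giving 11085 / 4637 / 15025 / 3434 / 8291 / 12513 / 5044.
Period 2.
Births: 15025 * 0.376 = 5649 ; 3434 * 0.352 = 1209 ; 8291 * 0.517 = 4286 — total 11144
10–19: 11085 * 0.966 = 10708
20–29: 4637 * 0.957 = 4438
30–39: 15025 * 0.954 = 14334
40–49: 3434 * 0.953 = 3273
50–59: 8291 * 0.97 = 8042
60–69: 12513 * 0.934 = 11687
Giving 11144 / 10708 / 4438 / 14334 / 3273 / 8042 / 11687.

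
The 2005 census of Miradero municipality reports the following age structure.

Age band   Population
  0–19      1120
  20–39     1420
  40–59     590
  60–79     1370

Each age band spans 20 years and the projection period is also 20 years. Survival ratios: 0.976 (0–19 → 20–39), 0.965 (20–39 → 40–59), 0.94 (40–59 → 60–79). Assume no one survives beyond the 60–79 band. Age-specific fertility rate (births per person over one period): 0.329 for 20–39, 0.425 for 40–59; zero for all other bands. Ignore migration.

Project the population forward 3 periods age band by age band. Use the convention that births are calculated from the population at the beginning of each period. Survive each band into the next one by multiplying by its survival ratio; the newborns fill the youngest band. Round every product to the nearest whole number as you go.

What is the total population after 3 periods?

3266

Period 1.
Births: 1420 * 0.329 = 467, 590 * 0.425 = 251 ⇒ total 718
20–39: 1120 * 0.976 = 1093
40–59: 1420 * 0.965 = 1370
60–79: 590 * 0.94 = 555
Population now: 0–19=718, 20–39=1093, 40–59=1370, 60–79=555
Period 2.
Births: 1093 * 0.329 = 360, 1370 * 0.425 = 582 ⇒ total 942
20–39: 718 * 0.976 = 701
40–59: 1093 * 0.965 = 1055
60–79: 1370 * 0.94 = 1288
Population now: 0–19=942, 20–39=701, 40–59=1055, 60–79=1288
Period 3.
Births: 701 * 0.329 = 231, 1055 * 0.425 = 448 ⇒ total 679
20–39: 942 * 0.976 = 919
40–59: 701 * 0.965 = 676
60–79: 1055 * 0.94 = 992
Population now: 0–19=679, 20–39=919, 40–59=676, 60–79=992
Total after period 3: 679 + 919 + 676 + 992 = 3266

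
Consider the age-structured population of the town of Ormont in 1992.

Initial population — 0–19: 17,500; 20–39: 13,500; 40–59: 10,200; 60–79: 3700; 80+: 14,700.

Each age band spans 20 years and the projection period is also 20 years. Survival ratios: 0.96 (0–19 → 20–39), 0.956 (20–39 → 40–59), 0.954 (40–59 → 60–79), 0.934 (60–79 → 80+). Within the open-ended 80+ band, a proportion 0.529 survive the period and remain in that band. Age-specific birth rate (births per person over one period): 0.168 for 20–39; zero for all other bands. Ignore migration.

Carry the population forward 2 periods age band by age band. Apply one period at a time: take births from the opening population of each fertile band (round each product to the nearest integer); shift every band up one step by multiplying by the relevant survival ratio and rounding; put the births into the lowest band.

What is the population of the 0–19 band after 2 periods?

2822

[period 1]
Births: 13500 * 0.168 = 2268
20–39: 17500 * 0.96 = 16800
40–59: 13500 * 0.956 = 12906
60–79: 10200 * 0.954 = 9731
80+: 3700 * 0.934 + 14700 * 0.529 = 3456 + 7776 = 11232
→ [2268, 16800, 12906, 9731, 11232]
[period 2]
Births: 16800 * 0.168 = 2822
20–39: 2268 * 0.96 = 2177
40–59: 16800 * 0.956 = 16061
60–79: 12906 * 0.954 = 12312
80+: 9731 * 0.934 + 11232 * 0.529 = 9089 + 5942 = 15031
→ [2822, 2177, 16061, 12312, 15031]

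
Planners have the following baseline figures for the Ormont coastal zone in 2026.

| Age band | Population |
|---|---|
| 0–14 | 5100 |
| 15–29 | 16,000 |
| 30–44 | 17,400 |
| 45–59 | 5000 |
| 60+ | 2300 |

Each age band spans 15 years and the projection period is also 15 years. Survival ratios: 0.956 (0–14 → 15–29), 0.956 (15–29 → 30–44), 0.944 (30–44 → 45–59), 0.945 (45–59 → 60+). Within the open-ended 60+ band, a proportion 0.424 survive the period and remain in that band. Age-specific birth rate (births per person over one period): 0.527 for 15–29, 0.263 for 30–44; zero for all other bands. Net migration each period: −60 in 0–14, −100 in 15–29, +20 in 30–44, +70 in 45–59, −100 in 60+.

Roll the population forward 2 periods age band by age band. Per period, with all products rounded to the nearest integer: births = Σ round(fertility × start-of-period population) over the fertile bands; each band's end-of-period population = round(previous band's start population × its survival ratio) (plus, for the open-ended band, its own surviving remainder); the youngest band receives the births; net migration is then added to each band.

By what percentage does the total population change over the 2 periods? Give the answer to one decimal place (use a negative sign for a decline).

21.7

After projecting period 1:
Births: 16000 * 0.527 = 8432  |  17400 * 0.263 = 4576 → 13008
15–29: 5100 * 0.956 = 4876
30–44: 16000 * 0.956 = 15296
45–59: 17400 * 0.944 = 16426
60+: 5000 * 0.945 + 2300 * 0.424 = 4725 + 975 = 5700
Net migration: 0–14 − 60 → 12948; 15–29 − 100 → 4776; 30–44 + 20 → 15316; 45–59 + 70 → 16496; 60+ − 100 → 5600
End of period: [12948, 4776, 15316, 16496, 5600]
After projecting period 2:
Births: 4776 * 0.527 = 2517  |  15316 * 0.263 = 4028 → 6545
15–29: 12948 * 0.956 = 12378
30–44: 4776 * 0.956 = 4566
45–59: 15316 * 0.944 = 14458
60+: 16496 * 0.945 + 5600 * 0.424 = 15589 + 2374 = 17963
Net migration: 0–14 − 60 → 6485; 15–29 − 100 → 12278; 30–44 + 20 → 4586; 45–59 + 70 → 14528; 60+ − 100 → 17863
End of period: [6485, 12278, 4586, 14528, 17863]
Total: 45800 → 55740; change = 9940; percentage change = 21.7%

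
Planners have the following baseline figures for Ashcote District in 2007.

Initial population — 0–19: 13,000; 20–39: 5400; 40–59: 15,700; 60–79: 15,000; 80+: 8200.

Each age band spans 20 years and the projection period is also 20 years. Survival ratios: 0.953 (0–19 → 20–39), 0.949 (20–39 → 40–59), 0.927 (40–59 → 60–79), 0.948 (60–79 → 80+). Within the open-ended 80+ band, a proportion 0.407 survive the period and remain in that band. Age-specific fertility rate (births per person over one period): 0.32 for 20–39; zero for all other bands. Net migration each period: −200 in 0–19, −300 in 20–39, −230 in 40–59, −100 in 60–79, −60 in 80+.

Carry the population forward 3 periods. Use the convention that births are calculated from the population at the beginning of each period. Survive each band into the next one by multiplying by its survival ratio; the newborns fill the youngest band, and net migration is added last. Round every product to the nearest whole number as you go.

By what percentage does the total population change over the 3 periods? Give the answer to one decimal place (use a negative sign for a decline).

Let group 1 be 0–19 through group 5 = 80+.
Period 1:
Births: 5400 * 0.32 = 1728
Group 2: 13000 * 0.953 = 12389
Group 3: 5400 * 0.949 = 5125
Group 4: 15700 * 0.927 = 14554
Group 5: 15000 * 0.948 + 8200 * 0.407 = 14220 + 3337 = 17557
Net migration: Group 1 − 200 → 1528; Group 2 − 300 → 12089; Group 3 − 230 → 4895; Group 4 − 100 → 14454; Group 5 − 60 → 17497
End of period: [1528, 12089, 4895, 14454, 17497]
Period 2:
Births: 12089 * 0.32 = 3868
Group 2: 1528 * 0.953 = 1456
Group 3: 12089 * 0.949 = 11472
Group 4: 4895 * 0.927 = 4538
Group 5: 14454 * 0.948 + 17497 * 0.407 = 13702 + 7121 = 20823
Net migration: Group 1 − 200 → 3668; Group 2 − 300 → 1156; Group 3 − 230 → 11242; Group 4 − 100 → 4438; Group 5 − 60 → 20763
End of period: [3668, 1156, 11242, 4438, 20763]
Period 3:
Births: 1156 * 0.32 = 370
Group 2: 3668 * 0.953 = 3496
Group 3: 1156 * 0.949 = 1097
Group 4: 11242 * 0.927 = 10421
Group 5: 4438 * 0.948 + 20763 * 0.407 = 4207 + 8451 = 12658
Net migration: Group 1 − 200 → 170; Group 2 − 300 → 3196; Group 3 − 230 → 867; Group 4 − 100 → 10321; Group 5 − 60 → 12598
End of period: [170, 3196, 867, 10321, 12598]
Total: 57300 → 27152; change = -30148; percentage change = -52.6%

-52.6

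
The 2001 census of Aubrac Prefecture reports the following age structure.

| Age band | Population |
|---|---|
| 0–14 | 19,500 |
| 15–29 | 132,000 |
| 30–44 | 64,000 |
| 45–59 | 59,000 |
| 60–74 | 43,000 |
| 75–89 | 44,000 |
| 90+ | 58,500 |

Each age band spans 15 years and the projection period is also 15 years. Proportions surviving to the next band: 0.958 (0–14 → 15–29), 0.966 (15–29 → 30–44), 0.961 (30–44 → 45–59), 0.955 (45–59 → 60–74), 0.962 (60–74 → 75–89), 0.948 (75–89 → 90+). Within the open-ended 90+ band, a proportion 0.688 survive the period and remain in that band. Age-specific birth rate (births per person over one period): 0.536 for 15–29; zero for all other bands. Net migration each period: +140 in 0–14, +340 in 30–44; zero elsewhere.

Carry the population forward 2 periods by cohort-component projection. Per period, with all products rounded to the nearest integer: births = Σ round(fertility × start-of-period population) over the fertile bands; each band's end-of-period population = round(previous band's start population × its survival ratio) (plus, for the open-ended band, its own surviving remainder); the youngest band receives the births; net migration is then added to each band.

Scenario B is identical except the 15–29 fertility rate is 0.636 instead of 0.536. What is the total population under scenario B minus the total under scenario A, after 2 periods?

[period 1]
Births: 132000 * 0.536 = 70752
15–29: 19500 * 0.958 = 18681
30–44: 132000 * 0.966 = 127512
45–59: 64000 * 0.961 = 61504
60–74: 59000 * 0.955 = 56345
75–89: 43000 * 0.962 = 41366
90+: 44000 * 0.948 + 58500 * 0.688 = 41712 + 40248 = 81960
Net migration: 0–14 + 140 → 70892; 30–44 + 340 → 127852
Giving 70892 / 18681 / 127852 / 61504 / 56345 / 41366 / 81960.
[period 2]
Births: 18681 * 0.536 = 10013
15–29: 70892 * 0.958 = 67915
30–44: 18681 * 0.966 = 18046
45–59: 127852 * 0.961 = 122866
60–74: 61504 * 0.955 = 58736
75–89: 56345 * 0.962 = 54204
90+: 41366 * 0.948 + 81960 * 0.688 = 39215 + 56388 = 95603
Net migration: 0–14 + 140 → 10153; 30–44 + 340 → 18386
Giving 10153 / 67915 / 18386 / 122866 / 58736 / 54204 / 95603.
Scenario A total after 2 periods: 427863
Scenario B projection —
[period 1]
Births: 132000 * 0.636 = 83952
15–29: 19500 * 0.958 = 18681
30–44: 132000 * 0.966 = 127512
45–59: 64000 * 0.961 = 61504
60–74: 59000 * 0.955 = 56345
75–89: 43000 * 0.962 = 41366
90+: 44000 * 0.948 + 58500 * 0.688 = 41712 + 40248 = 81960
Net migration: 0–14 + 140 → 84092; 30–44 + 340 → 127852
Giving 84092 / 18681 / 127852 / 61504 / 56345 / 41366 / 81960.
[period 2]
Births: 18681 * 0.636 = 11881
15–29: 84092 * 0.958 = 80560
30–44: 18681 * 0.966 = 18046
45–59: 127852 * 0.961 = 122866
60–74: 61504 * 0.955 = 58736
75–89: 56345 * 0.962 = 54204
90+: 41366 * 0.948 + 81960 * 0.688 = 39215 + 56388 = 95603
Net migration: 0–14 + 140 → 12021; 30–44 + 340 → 18386
Giving 12021 / 80560 / 18386 / 122866 / 58736 / 54204 / 95603.
Scenario B total after 2 periods: 442376
Difference B − A = 442376 − 427863 = 14513

14513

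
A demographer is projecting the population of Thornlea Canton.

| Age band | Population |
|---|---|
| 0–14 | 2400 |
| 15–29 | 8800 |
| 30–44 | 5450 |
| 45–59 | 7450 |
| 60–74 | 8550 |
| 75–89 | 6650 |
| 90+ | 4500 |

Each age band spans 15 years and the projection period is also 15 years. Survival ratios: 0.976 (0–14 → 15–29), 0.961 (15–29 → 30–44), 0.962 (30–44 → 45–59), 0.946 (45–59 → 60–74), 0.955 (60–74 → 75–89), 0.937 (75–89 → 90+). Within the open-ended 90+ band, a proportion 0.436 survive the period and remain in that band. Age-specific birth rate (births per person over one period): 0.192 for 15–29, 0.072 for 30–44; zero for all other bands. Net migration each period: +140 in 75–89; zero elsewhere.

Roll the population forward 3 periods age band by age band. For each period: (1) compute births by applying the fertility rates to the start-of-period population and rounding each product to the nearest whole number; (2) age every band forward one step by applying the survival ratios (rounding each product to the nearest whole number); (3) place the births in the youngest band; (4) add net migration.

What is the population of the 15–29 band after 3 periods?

Period 1:
Births: 8800 × 0.192 = 1690, 5450 × 0.072 = 392 — total 2082
15–29: 2400 × 0.976 = 2342
30–44: 8800 × 0.961 = 8457
45–59: 5450 × 0.962 = 5243
60–74: 7450 × 0.946 = 7048
75–89: 8550 × 0.955 = 8165
90+: 6650 × 0.937 + 4500 × 0.436 = 6231 + 1962 = 8193
Net migration: 75–89 + 140 → 8305
Giving 2082 / 2342 / 8457 / 5243 / 7048 / 8305 / 8193.
Period 2:
Births: 2342 × 0.192 = 450, 8457 × 0.072 = 609 — total 1059
15–29: 2082 × 0.976 = 2032
30–44: 2342 × 0.961 = 2251
45–59: 8457 × 0.962 = 8136
60–74: 5243 × 0.946 = 4960
75–89: 7048 × 0.955 = 6731
90+: 8305 × 0.937 + 8193 × 0.436 = 7782 + 3572 = 11354
Net migration: 75–89 + 140 → 6871
Giving 1059 / 2032 / 2251 / 8136 / 4960 / 6871 / 11354.
Period 3:
Births: 2032 × 0.192 = 390, 2251 × 0.072 = 162 — total 552
15–29: 1059 × 0.976 = 1034
30–44: 2032 × 0.961 = 1953
45–59: 2251 × 0.962 = 2165
60–74: 8136 × 0.946 = 7697
75–89: 4960 × 0.955 = 4737
90+: 6871 × 0.937 + 11354 × 0.436 = 6438 + 4950 = 11388
Net migration: 75–89 + 140 → 4877
Giving 552 / 1034 / 1953 / 2165 / 7697 / 4877 / 11388.

1034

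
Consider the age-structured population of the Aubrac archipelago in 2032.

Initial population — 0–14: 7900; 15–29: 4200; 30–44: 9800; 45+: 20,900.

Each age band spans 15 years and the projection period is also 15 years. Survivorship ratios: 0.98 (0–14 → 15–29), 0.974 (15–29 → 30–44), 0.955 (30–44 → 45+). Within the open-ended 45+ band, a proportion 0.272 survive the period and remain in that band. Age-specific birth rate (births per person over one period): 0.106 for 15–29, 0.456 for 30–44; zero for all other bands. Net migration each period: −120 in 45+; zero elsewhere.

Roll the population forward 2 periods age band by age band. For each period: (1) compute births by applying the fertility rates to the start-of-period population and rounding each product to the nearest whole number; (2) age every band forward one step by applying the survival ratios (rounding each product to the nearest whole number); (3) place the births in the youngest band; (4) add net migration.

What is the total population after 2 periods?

[period 1]
Births: 4200 × 0.106 = 445, 9800 × 0.456 = 4469 → 4914
15–29: 7900 × 0.98 = 7742
30–44: 4200 × 0.974 = 4091
45+: 9800 × 0.955 + 20900 × 0.272 = 9359 + 5685 = 15044
Net migration: 45+ − 120 → 14924
End of period: [4914, 7742, 4091, 14924]
[period 2]
Births: 7742 × 0.106 = 821, 4091 × 0.456 = 1865 → 2686
15–29: 4914 × 0.98 = 4816
30–44: 7742 × 0.974 = 7541
45+: 4091 × 0.955 + 14924 × 0.272 = 3907 + 4059 = 7966
Net migration: 45+ − 120 → 7846
End of period: [2686, 4816, 7541, 7846]
Total after period 2: 2686 + 4816 + 7541 + 7846 = 22889

22889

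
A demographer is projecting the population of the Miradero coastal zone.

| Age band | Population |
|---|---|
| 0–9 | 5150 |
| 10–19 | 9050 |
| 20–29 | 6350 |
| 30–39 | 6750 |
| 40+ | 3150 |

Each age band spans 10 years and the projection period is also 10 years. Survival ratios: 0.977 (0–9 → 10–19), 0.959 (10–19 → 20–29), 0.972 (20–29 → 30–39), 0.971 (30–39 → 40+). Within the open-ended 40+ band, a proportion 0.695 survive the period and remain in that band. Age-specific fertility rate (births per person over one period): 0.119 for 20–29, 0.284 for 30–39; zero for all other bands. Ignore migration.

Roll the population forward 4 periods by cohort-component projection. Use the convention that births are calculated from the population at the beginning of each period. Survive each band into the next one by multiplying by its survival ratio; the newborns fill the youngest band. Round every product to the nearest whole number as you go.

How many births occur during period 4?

Let band 1 be 0–9 through band 5 = 40+.
[period 1]
Births: 6350 × 0.119 = 756, 6750 × 0.284 = 1917 — total 2673
Band 2: 5150 × 0.977 = 5032
Band 3: 9050 × 0.959 = 8679
Band 4: 6350 × 0.972 = 6172
Band 5: 6750 × 0.971 + 3150 × 0.695 = 6554 + 2189 = 8743
→ [2673, 5032, 8679, 6172, 8743]
[period 2]
Births: 8679 × 0.119 = 1033, 6172 × 0.284 = 1753 — total 2786
Band 2: 2673 × 0.977 = 2612
Band 3: 5032 × 0.959 = 4826
Band 4: 8679 × 0.972 = 8436
Band 5: 6172 × 0.971 + 8743 × 0.695 = 5993 + 6076 = 12069
→ [2786, 2612, 4826, 8436, 12069]
[period 3]
Births: 4826 × 0.119 = 574, 8436 × 0.284 = 2396 — total 2970
Band 2: 2786 × 0.977 = 2722
Band 3: 2612 × 0.959 = 2505
Band 4: 4826 × 0.972 = 4691
Band 5: 8436 × 0.971 + 12069 × 0.695 = 8191 + 8388 = 16579
→ [2970, 2722, 2505, 4691, 16579]
[period 4]
Births: 2505 × 0.119 = 298, 4691 × 0.284 = 1332 — total 1630
Band 2: 2970 × 0.977 = 2902
Band 3: 2722 × 0.959 = 2610
Band 4: 2505 × 0.972 = 2435
Band 5: 4691 × 0.971 + 16579 × 0.695 = 4555 + 11522 = 16077
→ [1630, 2902, 2610, 2435, 16077]

1630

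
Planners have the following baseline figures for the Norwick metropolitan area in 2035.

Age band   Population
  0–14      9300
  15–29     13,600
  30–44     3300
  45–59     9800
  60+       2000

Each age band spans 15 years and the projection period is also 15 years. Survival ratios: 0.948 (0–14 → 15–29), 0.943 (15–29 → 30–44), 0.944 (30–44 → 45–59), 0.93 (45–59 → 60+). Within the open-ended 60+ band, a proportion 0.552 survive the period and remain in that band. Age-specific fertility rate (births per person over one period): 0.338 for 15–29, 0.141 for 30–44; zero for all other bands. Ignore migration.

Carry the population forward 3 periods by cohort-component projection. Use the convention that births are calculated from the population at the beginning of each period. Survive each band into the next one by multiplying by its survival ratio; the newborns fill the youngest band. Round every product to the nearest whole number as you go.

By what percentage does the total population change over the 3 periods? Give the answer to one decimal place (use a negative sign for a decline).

-6.1

(Groups numbered youngest = 1 to oldest = 5.)
[period 1]
Births: 13600 × 0.338 = 4597, 3300 × 0.141 = 465 → 5062
Group 2: 9300 × 0.948 = 8816
Group 3: 13600 × 0.943 = 12825
Group 4: 3300 × 0.944 = 3115
Group 5: 9800 × 0.93 + 2000 × 0.552 = 9114 + 1104 = 10218
Population now: 0–14=5062, 15–29=8816, 30–44=12825, 45–59=3115, 60+=10218
[period 2]
Births: 8816 × 0.338 = 2980, 12825 × 0.141 = 1808 → 4788
Group 2: 5062 × 0.948 = 4799
Group 3: 8816 × 0.943 = 8313
Group 4: 12825 × 0.944 = 12107
Group 5: 3115 × 0.93 + 10218 × 0.552 = 2897 + 5640 = 8537
Population now: 0–14=4788, 15–29=4799, 30–44=8313, 45–59=12107, 60+=8537
[period 3]
Births: 4799 × 0.338 = 1622, 8313 × 0.141 = 1172 → 2794
Group 2: 4788 × 0.948 = 4539
Group 3: 4799 × 0.943 = 4525
Group 4: 8313 × 0.944 = 7847
Group 5: 12107 × 0.93 + 8537 × 0.552 = 11260 + 4712 = 15972
Population now: 0–14=2794, 15–29=4539, 30–44=4525, 45–59=7847, 60+=15972
Total: 38000 → 35677; change = -2323; percentage change = -6.1%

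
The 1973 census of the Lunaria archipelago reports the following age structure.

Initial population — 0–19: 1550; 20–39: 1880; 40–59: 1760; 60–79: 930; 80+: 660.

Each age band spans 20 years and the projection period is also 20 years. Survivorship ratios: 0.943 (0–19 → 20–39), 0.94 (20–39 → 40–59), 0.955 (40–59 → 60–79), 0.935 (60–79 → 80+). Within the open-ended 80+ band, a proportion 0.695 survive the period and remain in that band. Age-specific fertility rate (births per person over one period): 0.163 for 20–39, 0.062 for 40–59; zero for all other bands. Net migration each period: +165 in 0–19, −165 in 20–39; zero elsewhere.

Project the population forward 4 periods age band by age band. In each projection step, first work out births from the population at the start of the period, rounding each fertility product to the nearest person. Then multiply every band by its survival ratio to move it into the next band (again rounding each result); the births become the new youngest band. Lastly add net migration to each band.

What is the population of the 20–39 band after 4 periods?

121

Let group 1 be 0–19 through group 5 = 80+.
— Period 1 —
Births: 1880 × 0.163 = 306  |  1760 × 0.062 = 109 → total 415
Group 2: 1550 × 0.943 = 1462
Group 3: 1880 × 0.94 = 1767
Group 4: 1760 × 0.955 = 1681
Group 5: 930 × 0.935 + 660 × 0.695 = 870 + 459 = 1329
Net migration: Group 1 + 165 → 580; Group 2 − 165 → 1297
Giving 580 / 1297 / 1767 / 1681 / 1329.
— Period 2 —
Births: 1297 × 0.163 = 211  |  1767 × 0.062 = 110 → total 321
Group 2: 580 × 0.943 = 547
Group 3: 1297 × 0.94 = 1219
Group 4: 1767 × 0.955 = 1687
Group 5: 1681 × 0.935 + 1329 × 0.695 = 1572 + 924 = 2496
Net migration: Group 1 + 165 → 486; Group 2 − 165 → 382
Giving 486 / 382 / 1219 / 1687 / 2496.
— Period 3 —
Births: 382 × 0.163 = 62  |  1219 × 0.062 = 76 → total 138
Group 2: 486 × 0.943 = 458
Group 3: 382 × 0.94 = 359
Group 4: 1219 × 0.955 = 1164
Group 5: 1687 × 0.935 + 2496 × 0.695 = 1577 + 1735 = 3312
Net migration: Group 1 + 165 → 303; Group 2 − 165 → 293
Giving 303 / 293 / 359 / 1164 / 3312.
— Period 4 —
Births: 293 × 0.163 = 48  |  359 × 0.062 = 22 → total 70
Group 2: 303 × 0.943 = 286
Group 3: 293 × 0.94 = 275
Group 4: 359 × 0.955 = 343
Group 5: 1164 × 0.935 + 3312 × 0.695 = 1088 + 2302 = 3390
Net migration: Group 1 + 165 → 235; Group 2 − 165 → 121
Giving 235 / 121 / 275 / 343 / 3390.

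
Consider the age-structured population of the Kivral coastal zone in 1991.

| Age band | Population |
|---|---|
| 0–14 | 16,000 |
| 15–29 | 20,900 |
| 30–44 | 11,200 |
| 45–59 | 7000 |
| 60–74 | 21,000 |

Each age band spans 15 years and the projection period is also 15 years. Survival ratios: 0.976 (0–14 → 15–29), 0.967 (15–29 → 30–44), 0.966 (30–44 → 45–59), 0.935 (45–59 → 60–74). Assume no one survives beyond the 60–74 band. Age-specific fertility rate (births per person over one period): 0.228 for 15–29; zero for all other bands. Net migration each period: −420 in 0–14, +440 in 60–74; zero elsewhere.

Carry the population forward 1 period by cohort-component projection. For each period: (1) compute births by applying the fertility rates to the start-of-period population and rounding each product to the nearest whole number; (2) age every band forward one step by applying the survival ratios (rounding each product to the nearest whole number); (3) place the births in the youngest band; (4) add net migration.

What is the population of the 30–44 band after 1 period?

20210

After projecting period 1:
Births: 20900 * 0.228 = 4765
15–29: 16000 * 0.976 = 15616
30–44: 20900 * 0.967 = 20210
45–59: 11200 * 0.966 = 10819
60–74: 7000 * 0.935 = 6545
Net migration: 0–14 − 420 → 4345; 60–74 + 440 → 6985
→ [4345, 15616, 20210, 10819, 6985]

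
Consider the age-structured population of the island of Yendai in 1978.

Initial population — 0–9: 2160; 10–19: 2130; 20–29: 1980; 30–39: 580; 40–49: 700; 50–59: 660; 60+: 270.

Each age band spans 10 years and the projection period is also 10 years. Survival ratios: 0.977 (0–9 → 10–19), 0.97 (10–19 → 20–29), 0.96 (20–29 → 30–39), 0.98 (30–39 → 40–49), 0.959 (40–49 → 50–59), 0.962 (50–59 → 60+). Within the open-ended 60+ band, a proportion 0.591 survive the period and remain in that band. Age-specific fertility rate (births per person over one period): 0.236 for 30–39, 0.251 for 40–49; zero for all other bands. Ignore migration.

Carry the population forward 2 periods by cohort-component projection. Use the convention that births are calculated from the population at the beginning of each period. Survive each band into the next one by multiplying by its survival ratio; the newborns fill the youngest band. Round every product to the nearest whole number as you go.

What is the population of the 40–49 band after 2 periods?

[period 1]
Births: 580 × 0.236 = 137, 700 × 0.251 = 176 → total 313
10–19: 2160 × 0.977 = 2110
20–29: 2130 × 0.97 = 2066
30–39: 1980 × 0.96 = 1901
40–49: 580 × 0.98 = 568
50–59: 700 × 0.959 = 671
60+: 660 × 0.962 + 270 × 0.591 = 635 + 160 = 795
Giving 313 / 2110 / 2066 / 1901 / 568 / 671 / 795.
[period 2]
Births: 1901 × 0.236 = 449, 568 × 0.251 = 143 → total 592
10–19: 313 × 0.977 = 306
20–29: 2110 × 0.97 = 2047
30–39: 2066 × 0.96 = 1983
40–49: 1901 × 0.98 = 1863
50–59: 568 × 0.959 = 545
60+: 671 × 0.962 + 795 × 0.591 = 646 + 470 = 1116
Giving 592 / 306 / 2047 / 1983 / 1863 / 545 / 1116.

1863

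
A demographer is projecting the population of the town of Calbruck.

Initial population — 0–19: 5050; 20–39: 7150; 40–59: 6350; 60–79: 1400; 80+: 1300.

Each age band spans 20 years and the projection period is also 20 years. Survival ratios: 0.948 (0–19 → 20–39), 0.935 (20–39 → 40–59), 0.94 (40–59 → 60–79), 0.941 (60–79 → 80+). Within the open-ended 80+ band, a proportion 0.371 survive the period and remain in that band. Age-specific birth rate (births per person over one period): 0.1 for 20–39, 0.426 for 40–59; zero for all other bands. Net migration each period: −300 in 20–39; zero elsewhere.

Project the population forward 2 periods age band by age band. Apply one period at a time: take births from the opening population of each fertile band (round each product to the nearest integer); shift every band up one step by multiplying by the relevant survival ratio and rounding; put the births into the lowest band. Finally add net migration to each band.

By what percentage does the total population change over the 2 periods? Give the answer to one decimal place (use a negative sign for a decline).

Period 1:
Births: 7150 * 0.1 = 715, 6350 * 0.426 = 2705 — total 3420
20–39: 5050 * 0.948 = 4787
40–59: 7150 * 0.935 = 6685
60–79: 6350 * 0.94 = 5969
80+: 1400 * 0.941 + 1300 * 0.371 = 1317 + 482 = 1799
Net migration: 20–39 − 300 → 4487
→ [3420, 4487, 6685, 5969, 1799]
Period 2:
Births: 4487 * 0.1 = 449, 6685 * 0.426 = 2848 — total 3297
20–39: 3420 * 0.948 = 3242
40–59: 4487 * 0.935 = 4195
60–79: 6685 * 0.94 = 6284
80+: 5969 * 0.941 + 1799 * 0.371 = 5617 + 667 = 6284
Net migration: 20–39 − 300 → 2942
→ [3297, 2942, 4195, 6284, 6284]
Total: 21250 → 23002; change = 1752; percentage change = 8.2%

8.2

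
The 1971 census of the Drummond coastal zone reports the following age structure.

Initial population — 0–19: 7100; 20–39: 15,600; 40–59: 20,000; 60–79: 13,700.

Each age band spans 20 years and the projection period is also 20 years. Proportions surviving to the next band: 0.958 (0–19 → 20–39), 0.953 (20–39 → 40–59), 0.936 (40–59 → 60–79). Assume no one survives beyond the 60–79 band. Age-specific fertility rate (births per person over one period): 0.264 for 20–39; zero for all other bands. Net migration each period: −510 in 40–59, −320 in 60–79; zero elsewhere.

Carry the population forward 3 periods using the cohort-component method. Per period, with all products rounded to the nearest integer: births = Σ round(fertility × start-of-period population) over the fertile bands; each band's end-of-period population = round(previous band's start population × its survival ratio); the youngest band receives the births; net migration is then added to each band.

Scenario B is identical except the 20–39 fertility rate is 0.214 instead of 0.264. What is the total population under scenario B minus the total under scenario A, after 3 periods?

Let group 1 be 0–19 through group 4 = 60–79.
Period 1:
Births: 15600 × 0.264 = 4118
Group 2: 7100 × 0.958 = 6802
Group 3: 15600 × 0.953 = 14867
Group 4: 20000 × 0.936 = 18720
Net migration: Group 3 − 510 → 14357; Group 4 − 320 → 18400
End of period: [4118, 6802, 14357, 18400]
Period 2:
Births: 6802 × 0.264 = 1796
Group 2: 4118 × 0.958 = 3945
Group 3: 6802 × 0.953 = 6482
Group 4: 14357 × 0.936 = 13438
Net migration: Group 3 − 510 → 5972; Group 4 − 320 → 13118
End of period: [1796, 3945, 5972, 13118]
Period 3:
Births: 3945 × 0.264 = 1041
Group 2: 1796 × 0.958 = 1721
Group 3: 3945 × 0.953 = 3760
Group 4: 5972 × 0.936 = 5590
Net migration: Group 3 − 510 → 3250; Group 4 − 320 → 5270
End of period: [1041, 1721, 3250, 5270]
Scenario A total after 3 periods: 11282
Scenario B projection —
Period 1:
Births: 15600 × 0.214 = 3338
Group 2: 7100 × 0.958 = 6802
Group 3: 15600 × 0.953 = 14867
Group 4: 20000 × 0.936 = 18720
Net migration: Group 3 − 510 → 14357; Group 4 − 320 → 18400
End of period: [3338, 6802, 14357, 18400]
Period 2:
Births: 6802 × 0.214 = 1456
Group 2: 3338 × 0.958 = 3198
Group 3: 6802 × 0.953 = 6482
Group 4: 14357 × 0.936 = 13438
Net migration: Group 3 − 510 → 5972; Group 4 − 320 → 13118
End of period: [1456, 3198, 5972, 13118]
Period 3:
Births: 3198 × 0.214 = 684
Group 2: 1456 × 0.958 = 1395
Group 3: 3198 × 0.953 = 3048
Group 4: 5972 × 0.936 = 5590
Net migration: Group 3 − 510 → 2538; Group 4 − 320 → 5270
End of period: [684, 1395, 2538, 5270]
Scenario B total after 3 periods: 9887
Difference B − A = 9887 − 11282 = -1395

-1395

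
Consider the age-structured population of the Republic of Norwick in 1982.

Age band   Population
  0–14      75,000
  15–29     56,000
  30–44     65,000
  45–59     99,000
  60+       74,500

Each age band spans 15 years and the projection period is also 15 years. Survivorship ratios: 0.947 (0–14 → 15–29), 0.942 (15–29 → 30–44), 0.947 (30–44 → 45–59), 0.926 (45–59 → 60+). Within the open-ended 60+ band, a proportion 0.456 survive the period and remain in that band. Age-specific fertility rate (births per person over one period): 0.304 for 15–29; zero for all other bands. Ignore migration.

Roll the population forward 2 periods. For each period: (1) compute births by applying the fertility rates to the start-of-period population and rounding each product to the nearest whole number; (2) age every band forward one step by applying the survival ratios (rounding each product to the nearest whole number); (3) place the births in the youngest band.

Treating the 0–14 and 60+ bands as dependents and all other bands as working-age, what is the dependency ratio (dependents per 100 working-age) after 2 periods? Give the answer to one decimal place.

102.2

(Bands numbered youngest = 1 to oldest = 5.)
Period 1.
Births: 56000 × 0.304 = 17024
Band 2: 75000 × 0.947 = 71025
Band 3: 56000 × 0.942 = 52752
Band 4: 65000 × 0.947 = 61555
Band 5: 99000 × 0.926 + 74500 × 0.456 = 91674 + 33972 = 125646
→ [17024, 71025, 52752, 61555, 125646]
Period 2.
Births: 71025 × 0.304 = 21592
Band 2: 17024 × 0.947 = 16122
Band 3: 71025 × 0.942 = 66906
Band 4: 52752 × 0.947 = 49956
Band 5: 61555 × 0.926 + 125646 × 0.456 = 57000 + 57295 = 114295
→ [21592, 16122, 66906, 49956, 114295]
Dependents (band 0–14 + band 60+) = 21592 + 114295 = 135887; working-age = 132984; ratio = 135887/132984 × 100 = 102.2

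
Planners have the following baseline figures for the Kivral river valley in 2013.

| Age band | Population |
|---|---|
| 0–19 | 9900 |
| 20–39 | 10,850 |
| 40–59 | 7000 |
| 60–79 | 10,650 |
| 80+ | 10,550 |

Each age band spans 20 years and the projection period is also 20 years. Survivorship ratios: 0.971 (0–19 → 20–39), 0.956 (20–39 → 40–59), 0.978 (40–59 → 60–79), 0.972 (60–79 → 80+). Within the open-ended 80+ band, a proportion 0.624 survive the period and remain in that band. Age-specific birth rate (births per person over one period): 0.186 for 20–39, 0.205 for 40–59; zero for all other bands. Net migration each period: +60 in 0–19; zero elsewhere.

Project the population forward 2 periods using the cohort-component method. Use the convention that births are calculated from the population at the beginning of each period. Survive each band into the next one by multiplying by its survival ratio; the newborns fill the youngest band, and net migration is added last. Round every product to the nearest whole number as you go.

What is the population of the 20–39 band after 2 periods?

3411

Period 1:
Births: 10850 * 0.186 = 2018, 7000 * 0.205 = 1435 → 3453
20–39: 9900 * 0.971 = 9613
40–59: 10850 * 0.956 = 10373
60–79: 7000 * 0.978 = 6846
80+: 10650 * 0.972 + 10550 * 0.624 = 10352 + 6583 = 16935
Net migration: 0–19 + 60 → 3513
End of period: [3513, 9613, 10373, 6846, 16935]
Period 2:
Births: 9613 * 0.186 = 1788, 10373 * 0.205 = 2126 → 3914
20–39: 3513 * 0.971 = 3411
40–59: 9613 * 0.956 = 9190
60–79: 10373 * 0.978 = 10145
80+: 6846 * 0.972 + 16935 * 0.624 = 6654 + 10567 = 17221
Net migration: 0–19 + 60 → 3974
End of period: [3974, 3411, 9190, 10145, 17221]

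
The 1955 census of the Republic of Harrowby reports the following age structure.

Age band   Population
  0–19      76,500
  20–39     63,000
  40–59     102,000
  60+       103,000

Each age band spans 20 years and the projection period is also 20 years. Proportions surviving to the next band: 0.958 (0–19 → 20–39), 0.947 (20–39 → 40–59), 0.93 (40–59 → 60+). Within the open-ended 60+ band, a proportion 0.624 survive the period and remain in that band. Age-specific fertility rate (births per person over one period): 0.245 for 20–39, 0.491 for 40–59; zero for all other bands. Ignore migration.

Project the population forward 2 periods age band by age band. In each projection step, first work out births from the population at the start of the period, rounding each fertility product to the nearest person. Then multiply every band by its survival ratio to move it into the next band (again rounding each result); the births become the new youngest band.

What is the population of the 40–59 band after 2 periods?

69403

Call the groups 1 to 4, youngest first.
— Period 1 —
Births: 63000 × 0.245 = 15435  |  102000 × 0.491 = 50082 → total 65517
Group 2: 76500 × 0.958 = 73287
Group 3: 63000 × 0.947 = 59661
Group 4: 102000 × 0.93 + 103000 × 0.624 = 94860 + 64272 = 159132
End of period: [65517, 73287, 59661, 159132]
— Period 2 —
Births: 73287 × 0.245 = 17955  |  59661 × 0.491 = 29294 → total 47249
Group 2: 65517 × 0.958 = 62765
Group 3: 73287 × 0.947 = 69403
Group 4: 59661 × 0.93 + 159132 × 0.624 = 55485 + 99298 = 154783
End of period: [47249, 62765, 69403, 154783]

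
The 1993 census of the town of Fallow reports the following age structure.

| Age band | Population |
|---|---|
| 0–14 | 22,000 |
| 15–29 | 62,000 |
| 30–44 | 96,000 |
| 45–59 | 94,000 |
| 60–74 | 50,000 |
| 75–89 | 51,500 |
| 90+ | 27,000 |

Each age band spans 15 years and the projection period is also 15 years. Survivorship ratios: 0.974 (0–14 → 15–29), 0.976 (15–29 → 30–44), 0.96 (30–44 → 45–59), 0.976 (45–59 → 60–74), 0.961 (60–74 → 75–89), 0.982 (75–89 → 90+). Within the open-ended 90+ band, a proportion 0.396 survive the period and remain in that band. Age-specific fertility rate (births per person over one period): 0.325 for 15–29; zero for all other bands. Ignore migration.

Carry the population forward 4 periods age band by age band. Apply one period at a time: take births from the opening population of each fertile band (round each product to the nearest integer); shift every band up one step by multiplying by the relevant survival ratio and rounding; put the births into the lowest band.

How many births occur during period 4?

2204

Call the groups 1 to 7, youngest first.
Period 1.
Births: 62000 × 0.325 = 20150
Group 2: 22000 × 0.974 = 21428
Group 3: 62000 × 0.976 = 60512
Group 4: 96000 × 0.96 = 92160
Group 5: 94000 × 0.976 = 91744
Group 6: 50000 × 0.961 = 48050
Group 7: 51500 × 0.982 + 27000 × 0.396 = 50573 + 10692 = 61265
Giving 20150 / 21428 / 60512 / 92160 / 91744 / 48050 / 61265.
Period 2.
Births: 21428 × 0.325 = 6964
Group 2: 20150 × 0.974 = 19626
Group 3: 21428 × 0.976 = 20914
Group 4: 60512 × 0.96 = 58092
Group 5: 92160 × 0.976 = 89948
Group 6: 91744 × 0.961 = 88166
Group 7: 48050 × 0.982 + 61265 × 0.396 = 47185 + 24261 = 71446
Giving 6964 / 19626 / 20914 / 58092 / 89948 / 88166 / 71446.
Period 3.
Births: 19626 × 0.325 = 6378
Group 2: 6964 × 0.974 = 6783
Group 3: 19626 × 0.976 = 19155
Group 4: 20914 × 0.96 = 20077
Group 5: 58092 × 0.976 = 56698
Group 6: 89948 × 0.961 = 86440
Group 7: 88166 × 0.982 + 71446 × 0.396 = 86579 + 28293 = 114872
Giving 6378 / 6783 / 19155 / 20077 / 56698 / 86440 / 114872.
Period 4.
Births: 6783 × 0.325 = 2204
Group 2: 6378 × 0.974 = 6212
Group 3: 6783 × 0.976 = 6620
Group 4: 19155 × 0.96 = 18389
Group 5: 20077 × 0.976 = 19595
Group 6: 56698 × 0.961 = 54487
Group 7: 86440 × 0.982 + 114872 × 0.396 = 84884 + 45489 = 130373
Giving 2204 / 6212 / 6620 / 18389 / 19595 / 54487 / 130373.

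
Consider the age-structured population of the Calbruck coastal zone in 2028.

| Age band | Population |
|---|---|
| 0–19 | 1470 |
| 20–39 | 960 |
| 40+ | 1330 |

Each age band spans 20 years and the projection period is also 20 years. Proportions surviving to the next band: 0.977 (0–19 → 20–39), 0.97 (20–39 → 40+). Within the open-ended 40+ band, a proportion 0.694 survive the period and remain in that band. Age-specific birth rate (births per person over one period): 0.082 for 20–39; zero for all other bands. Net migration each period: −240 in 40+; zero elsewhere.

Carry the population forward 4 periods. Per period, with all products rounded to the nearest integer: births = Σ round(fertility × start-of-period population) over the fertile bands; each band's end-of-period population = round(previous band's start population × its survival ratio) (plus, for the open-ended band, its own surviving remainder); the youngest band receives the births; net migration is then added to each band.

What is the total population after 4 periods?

867

— Period 1 —
Births: 960 * 0.082 = 79
20–39: 1470 * 0.977 = 1436
40+: 960 * 0.97 + 1330 * 0.694 = 931 + 923 = 1854
Net migration: 40+ − 240 → 1614
Giving 79 / 1436 / 1614.
— Period 2 —
Births: 1436 * 0.082 = 118
20–39: 79 * 0.977 = 77
40+: 1436 * 0.97 + 1614 * 0.694 = 1393 + 1120 = 2513
Net migration: 40+ − 240 → 2273
Giving 118 / 77 / 2273.
— Period 3 —
Births: 77 * 0.082 = 6
20–39: 118 * 0.977 = 115
40+: 77 * 0.97 + 2273 * 0.694 = 75 + 1577 = 1652
Net migration: 40+ − 240 → 1412
Giving 6 / 115 / 1412.
— Period 4 —
Births: 115 * 0.082 = 9
20–39: 6 * 0.977 = 6
40+: 115 * 0.97 + 1412 * 0.694 = 112 + 980 = 1092
Net migration: 40+ − 240 → 852
Giving 9 / 6 / 852.
Total after period 4: 9 + 6 + 852 = 867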